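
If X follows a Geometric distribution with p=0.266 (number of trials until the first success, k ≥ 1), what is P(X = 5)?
0.077209

We have X ~ Geometric(p=0.266) (number of trials until the first success, k ≥ 1).

For a Geometric distribution, the PMF gives us the probability of each outcome.

Using the PMF formula:
P(X = 5) = 0.077209

Rounded to 4 decimal places: 0.0772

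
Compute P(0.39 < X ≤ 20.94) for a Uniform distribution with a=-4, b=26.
0.685000

We have X ~ Uniform(a=-4, b=26).

To find P(0.39 < X ≤ 20.94), we use:
P(0.39 < X ≤ 20.94) = P(X ≤ 20.94) - P(X ≤ 0.39)
                 = F(20.94) - F(0.39)
                 = 0.831333 - 0.146333
                 = 0.685000

So there's approximately a 68.5% chance that X falls in this range.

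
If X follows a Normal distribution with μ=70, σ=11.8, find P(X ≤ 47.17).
0.026511

We have X ~ Normal(μ=70, σ=11.8).

The CDF gives us P(X ≤ k).

Using the CDF:
P(X ≤ 47.17) = 0.026511

This means there's approximately a 2.7% chance that X is at most 47.17.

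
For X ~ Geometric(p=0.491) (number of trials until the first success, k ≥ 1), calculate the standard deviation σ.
1.4530

We have X ~ Geometric(p=0.491) (number of trials until the first success, k ≥ 1).

For a Geometric distribution with p=0.491 (number of trials until the first success, k ≥ 1):
σ = √Var(X) = 1.4530

The standard deviation is the square root of the variance.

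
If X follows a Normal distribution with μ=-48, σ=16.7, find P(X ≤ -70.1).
0.092859

We have X ~ Normal(μ=-48, σ=16.7).

The CDF gives us P(X ≤ k).

Using the CDF:
P(X ≤ -70.1) = 0.092859

This means there's approximately a 9.3% chance that X is at most -70.1.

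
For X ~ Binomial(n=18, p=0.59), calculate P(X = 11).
0.186902

We have X ~ Binomial(n=18, p=0.59).

For a Binomial distribution, the PMF gives us the probability of each outcome.

Using the PMF formula:
P(X = 11) = 0.186902

Rounded to 4 decimal places: 0.1869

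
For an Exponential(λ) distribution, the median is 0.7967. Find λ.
λ = 0.8700

For X ~ Exponential(λ), the CDF is F(x) = 1 - e^(-λx).
The median m satisfies F(m) = 0.5:
1 - e^(-λm) = 0.5
e^(-λm) = 0.5
λm = ln(2)
m = ln(2) / λ

Given m = 0.7967:
λ = ln(2) / 0.7967 = 0.693147 / 0.7967 = 0.8700

Verification: ln(2) / 0.8700 = 0.7967 ✓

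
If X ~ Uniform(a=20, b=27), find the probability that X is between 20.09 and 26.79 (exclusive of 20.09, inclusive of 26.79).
0.957143

We have X ~ Uniform(a=20, b=27).

To find P(20.09 < X ≤ 26.79), we use:
P(20.09 < X ≤ 26.79) = P(X ≤ 26.79) - P(X ≤ 20.09)
                 = F(26.79) - F(20.09)
                 = 0.970000 - 0.012857
                 = 0.957143

So there's approximately a 95.7% chance that X falls in this range.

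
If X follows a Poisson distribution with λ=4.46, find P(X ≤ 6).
0.836141

We have X ~ Poisson(λ=4.46).

The CDF gives us P(X ≤ k).

Using the CDF:
P(X ≤ 6) = 0.836141

This means there's approximately a 83.6% chance that X is at most 6.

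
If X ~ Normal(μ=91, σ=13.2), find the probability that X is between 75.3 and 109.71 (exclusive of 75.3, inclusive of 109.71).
0.804678

We have X ~ Normal(μ=91, σ=13.2).

To find P(75.3 < X ≤ 109.71), we use:
P(75.3 < X ≤ 109.71) = P(X ≤ 109.71) - P(X ≤ 75.3)
                 = F(109.71) - F(75.3)
                 = 0.921821 - 0.117142
                 = 0.804678

So there's approximately a 80.5% chance that X falls in this range.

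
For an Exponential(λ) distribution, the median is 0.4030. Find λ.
λ = 1.7200

For X ~ Exponential(λ), the CDF is F(x) = 1 - e^(-λx).
The median m satisfies F(m) = 0.5:
1 - e^(-λm) = 0.5
e^(-λm) = 0.5
λm = ln(2)
m = ln(2) / λ

Given m = 0.4030:
λ = ln(2) / 0.4030 = 0.693147 / 0.4030 = 1.7200

Verification: ln(2) / 1.7200 = 0.4030 ✓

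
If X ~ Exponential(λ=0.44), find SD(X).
2.2727

We have X ~ Exponential(λ=0.44).

For an Exponential distribution with λ=0.44:
σ = √Var(X) = 2.2727

The standard deviation is the square root of the variance.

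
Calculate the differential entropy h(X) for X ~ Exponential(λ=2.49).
0.0877 nats

We have X ~ Exponential(λ=2.49).

The differential entropy measures the uncertainty or information content of the distribution.

For an Exponential distribution with λ=2.49:
h(X) = 0.0877 nats

(In bits, this would be 0.1265 bits.)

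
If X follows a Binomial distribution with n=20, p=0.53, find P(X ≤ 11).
0.654621

We have X ~ Binomial(n=20, p=0.53).

The CDF gives us P(X ≤ k).

Using the CDF:
P(X ≤ 11) = 0.654621

This means there's approximately a 65.5% chance that X is at most 11.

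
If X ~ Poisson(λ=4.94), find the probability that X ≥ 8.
0.127181

We have X ~ Poisson(λ=4.94).

For discrete distributions, P(X ≥ 8) = 1 - P(X ≤ 7).

P(X ≤ 7) = 0.872819
P(X ≥ 8) = 1 - 0.872819 = 0.127181

So there's approximately a 12.7% chance that X is at least 8.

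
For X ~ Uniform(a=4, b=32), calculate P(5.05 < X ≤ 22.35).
0.617857

We have X ~ Uniform(a=4, b=32).

To find P(5.05 < X ≤ 22.35), we use:
P(5.05 < X ≤ 22.35) = P(X ≤ 22.35) - P(X ≤ 5.05)
                 = F(22.35) - F(5.05)
                 = 0.655357 - 0.037500
                 = 0.617857

So there's approximately a 61.8% chance that X falls in this range.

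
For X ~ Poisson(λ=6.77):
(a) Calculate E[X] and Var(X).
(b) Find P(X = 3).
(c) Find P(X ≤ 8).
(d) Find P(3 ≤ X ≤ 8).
(a) E[X] = 6.7700, Var(X) = 6.7700
(b) P(X = 3) = 0.059353
(c) P(X ≤ 8) = 0.758548
(d) P(3 ≤ X ≤ 8) = 0.723329

We have X ~ Poisson(λ=6.77).

(a) Moments:
E[X] = 6.7700
Var(X) = 6.7700
σ = √Var(X) = 2.6019

(b) Point probability using PMF:
P(X = 3) = 0.059353

(c) Cumulative probability using CDF:
P(X ≤ 8) = F(8) = 0.758548

(d) Range probability:
P(3 ≤ X ≤ 8) = P(X ≤ 8) - P(X ≤ 2)
                   = F(8) - F(2)
                   = 0.758548 - 0.035219
                   = 0.723329

This means approximately 72.3% of outcomes fall in the interval [3, 8].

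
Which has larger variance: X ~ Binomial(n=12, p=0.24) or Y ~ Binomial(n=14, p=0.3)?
Y has larger variance (2.9400 > 2.1888)

Compute the variance for each distribution:

X ~ Binomial(n=12, p=0.24):
Var(X) = 2.1888

Y ~ Binomial(n=14, p=0.3):
Var(Y) = 2.9400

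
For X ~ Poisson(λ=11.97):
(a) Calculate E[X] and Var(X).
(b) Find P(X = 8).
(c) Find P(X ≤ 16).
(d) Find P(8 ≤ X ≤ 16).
(a) E[X] = 11.9700, Var(X) = 11.9700
(b) P(X = 8) = 0.066180
(c) P(X ≤ 16) = 0.900330
(d) P(8 ≤ X ≤ 16) = 0.809506

We have X ~ Poisson(λ=11.97).

(a) Moments:
E[X] = 11.9700
Var(X) = 11.9700
σ = √Var(X) = 3.4598

(b) Point probability using PMF:
P(X = 8) = 0.066180

(c) Cumulative probability using CDF:
P(X ≤ 16) = F(16) = 0.900330

(d) Range probability:
P(8 ≤ X ≤ 16) = P(X ≤ 16) - P(X ≤ 7)
                   = F(16) - F(7)
                   = 0.900330 - 0.090823
                   = 0.809506

This means approximately 81.0% of outcomes fall in the interval [8, 16].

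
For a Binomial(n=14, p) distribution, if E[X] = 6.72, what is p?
p = 0.48

For a Binomial(n, p) distribution:
E[X] = n × p

Given n = 14 and E[X] = 6.72:
6.72 = 14 × p
p = 6.72 / 14 = 0.48

Verification: Binomial(14, 0.48) has E[X] = 6.72 ✓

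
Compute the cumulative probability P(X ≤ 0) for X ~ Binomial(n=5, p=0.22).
0.288717

We have X ~ Binomial(n=5, p=0.22).

The CDF gives us P(X ≤ k).

Using the CDF:
P(X ≤ 0) = 0.288717

This means there's approximately a 28.9% chance that X is at most 0.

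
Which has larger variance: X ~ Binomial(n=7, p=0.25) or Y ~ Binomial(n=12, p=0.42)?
Y has larger variance (2.9232 > 1.3125)

Compute the variance for each distribution:

X ~ Binomial(n=7, p=0.25):
Var(X) = 1.3125

Y ~ Binomial(n=12, p=0.42):
Var(Y) = 2.9232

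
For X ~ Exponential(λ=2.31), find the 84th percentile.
0.7933

We have X ~ Exponential(λ=2.31).

We want to find x such that P(X ≤ x) = 0.84.

This is the 84th percentile, which means 84% of values fall below this point.

Using the inverse CDF (quantile function):
x = F⁻¹(0.84) = 0.7933

Verification: P(X ≤ 0.7933) = 0.84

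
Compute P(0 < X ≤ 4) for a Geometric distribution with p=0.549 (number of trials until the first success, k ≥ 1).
0.958628

We have X ~ Geometric(p=0.549) (number of trials until the first success, k ≥ 1).

To find P(0 < X ≤ 4), we use:
P(0 < X ≤ 4) = P(X ≤ 4) - P(X ≤ 0)
                 = F(4) - F(0)
                 = 0.958628 - 0.000000
                 = 0.958628

So there's approximately a 95.9% chance that X falls in this range.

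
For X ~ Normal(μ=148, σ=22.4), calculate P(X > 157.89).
0.329419

We have X ~ Normal(μ=148, σ=22.4).

P(X > 157.89) = 1 - P(X ≤ 157.89)
                = 1 - F(157.89)
                = 1 - 0.670581
                = 0.329419

So there's approximately a 32.9% chance that X exceeds 157.89.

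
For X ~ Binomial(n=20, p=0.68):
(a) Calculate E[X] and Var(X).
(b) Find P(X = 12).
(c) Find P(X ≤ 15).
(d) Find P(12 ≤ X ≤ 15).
(a) E[X] = 13.6000, Var(X) = 4.3520
(b) P(X = 12) = 0.135386
(c) P(X ≤ 15) = 0.817277
(d) P(12 ≤ X ≤ 15) = 0.660430

We have X ~ Binomial(n=20, p=0.68).

(a) Moments:
E[X] = 13.6000
Var(X) = 4.3520
σ = √Var(X) = 2.0861

(b) Point probability using PMF:
P(X = 12) = 0.135386

(c) Cumulative probability using CDF:
P(X ≤ 15) = F(15) = 0.817277

(d) Range probability:
P(12 ≤ X ≤ 15) = P(X ≤ 15) - P(X ≤ 11)
                   = F(15) - F(11)
                   = 0.817277 - 0.156847
                   = 0.660430

This means approximately 66.0% of outcomes fall in the interval [12, 15].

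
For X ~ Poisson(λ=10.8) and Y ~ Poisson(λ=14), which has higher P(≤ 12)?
X has higher probability (P(X ≤ 12) = 0.7104 > P(Y ≤ 12) = 0.3585)

Compute P(≤ 12) for each distribution:

X ~ Poisson(λ=10.8):
P(X ≤ 12) = 0.7104

Y ~ Poisson(λ=14):
P(Y ≤ 12) = 0.3585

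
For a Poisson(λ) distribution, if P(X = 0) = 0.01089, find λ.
λ = 4.5199

For a Poisson(λ) distribution, the PMF at 0 is:
P(X = 0) = λ^0 e^(-λ) / 0! = e^(-λ)

Given P(X = 0) = 0.01089:
e^(-λ) = 0.01089
-λ = ln(0.01089)
λ = -ln(0.01089) = 4.5199

Verification: e^(-4.5199) = 0.01089 ✓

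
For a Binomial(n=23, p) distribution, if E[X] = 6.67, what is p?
p = 0.29

For a Binomial(n, p) distribution:
E[X] = n × p

Given n = 23 and E[X] = 6.67:
6.67 = 23 × p
p = 6.67 / 23 = 0.29

Verification: Binomial(23, 0.29) has E[X] = 6.67 ✓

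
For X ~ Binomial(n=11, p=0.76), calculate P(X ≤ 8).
0.513435

We have X ~ Binomial(n=11, p=0.76).

The CDF gives us P(X ≤ k).

Using the CDF:
P(X ≤ 8) = 0.513435

This means there's approximately a 51.3% chance that X is at most 8.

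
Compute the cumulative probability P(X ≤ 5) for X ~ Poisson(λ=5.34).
0.556523

We have X ~ Poisson(λ=5.34).

The CDF gives us P(X ≤ k).

Using the CDF:
P(X ≤ 5) = 0.556523

This means there's approximately a 55.7% chance that X is at most 5.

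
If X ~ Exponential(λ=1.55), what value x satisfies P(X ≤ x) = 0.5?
0.4472

We have X ~ Exponential(λ=1.55).

We want to find x such that P(X ≤ x) = 0.5.

This is the 50th percentile, which means 50% of values fall below this point.

Using the inverse CDF (quantile function):
x = F⁻¹(0.5) = 0.4472

Verification: P(X ≤ 0.4472) = 0.5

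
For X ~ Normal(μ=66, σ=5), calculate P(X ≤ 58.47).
0.066034

We have X ~ Normal(μ=66, σ=5).

The CDF gives us P(X ≤ k).

Using the CDF:
P(X ≤ 58.47) = 0.066034

This means there's approximately a 6.6% chance that X is at most 58.47.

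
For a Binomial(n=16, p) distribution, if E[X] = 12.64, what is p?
p = 0.79

For a Binomial(n, p) distribution:
E[X] = n × p

Given n = 16 and E[X] = 12.64:
12.64 = 16 × p
p = 12.64 / 16 = 0.79

Verification: Binomial(16, 0.79) has E[X] = 12.64 ✓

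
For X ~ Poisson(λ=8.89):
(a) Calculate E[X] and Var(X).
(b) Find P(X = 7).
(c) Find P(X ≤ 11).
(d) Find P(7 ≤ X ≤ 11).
(a) E[X] = 8.8900, Var(X) = 8.8900
(b) P(X = 7) = 0.119951
(c) P(X ≤ 11) = 0.813548
(d) P(7 ≤ X ≤ 11) = 0.596563

We have X ~ Poisson(λ=8.89).

(a) Moments:
E[X] = 8.8900
Var(X) = 8.8900
σ = √Var(X) = 2.9816

(b) Point probability using PMF:
P(X = 7) = 0.119951

(c) Cumulative probability using CDF:
P(X ≤ 11) = F(11) = 0.813548

(d) Range probability:
P(7 ≤ X ≤ 11) = P(X ≤ 11) - P(X ≤ 6)
                   = F(11) - F(6)
                   = 0.813548 - 0.216985
                   = 0.596563

This means approximately 59.7% of outcomes fall in the interval [7, 11].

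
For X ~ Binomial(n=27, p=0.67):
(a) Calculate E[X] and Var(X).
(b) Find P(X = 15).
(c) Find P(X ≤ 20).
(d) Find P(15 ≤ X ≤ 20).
(a) E[X] = 18.0900, Var(X) = 5.9697
(b) P(X = 15) = 0.071357
(c) P(X ≤ 20) = 0.837929
(d) P(15 ≤ X ≤ 20) = 0.764368

We have X ~ Binomial(n=27, p=0.67).

(a) Moments:
E[X] = 18.0900
Var(X) = 5.9697
σ = √Var(X) = 2.4433

(b) Point probability using PMF:
P(X = 15) = 0.071357

(c) Cumulative probability using CDF:
P(X ≤ 20) = F(20) = 0.837929

(d) Range probability:
P(15 ≤ X ≤ 20) = P(X ≤ 20) - P(X ≤ 14)
                   = F(20) - F(14)
                   = 0.837929 - 0.073560
                   = 0.764368

This means approximately 76.4% of outcomes fall in the interval [15, 20].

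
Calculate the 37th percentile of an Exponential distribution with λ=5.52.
0.0837

We have X ~ Exponential(λ=5.52).

We want to find x such that P(X ≤ x) = 0.37.

This is the 37th percentile, which means 37% of values fall below this point.

Using the inverse CDF (quantile function):
x = F⁻¹(0.37) = 0.0837

Verification: P(X ≤ 0.0837) = 0.37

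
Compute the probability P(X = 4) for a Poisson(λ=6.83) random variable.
0.098003

We have X ~ Poisson(λ=6.83).

For a Poisson distribution, the PMF gives us the probability of each outcome.

Using the PMF formula:
P(X = 4) = 0.098003

Rounded to 4 decimal places: 0.0980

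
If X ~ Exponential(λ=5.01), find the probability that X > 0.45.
0.104926

We have X ~ Exponential(λ=5.01).

P(X > 0.45) = 1 - P(X ≤ 0.45)
                = 1 - F(0.45)
                = 1 - 0.895074
                = 0.104926

So there's approximately a 10.5% chance that X exceeds 0.45.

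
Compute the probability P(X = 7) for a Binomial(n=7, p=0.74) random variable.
0.121513

We have X ~ Binomial(n=7, p=0.74).

For a Binomial distribution, the PMF gives us the probability of each outcome.

Using the PMF formula:
P(X = 7) = 0.121513

Rounded to 4 decimal places: 0.1215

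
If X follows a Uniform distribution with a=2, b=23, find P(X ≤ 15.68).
0.651429

We have X ~ Uniform(a=2, b=23).

The CDF gives us P(X ≤ k).

Using the CDF:
P(X ≤ 15.68) = 0.651429

This means there's approximately a 65.1% chance that X is at most 15.68.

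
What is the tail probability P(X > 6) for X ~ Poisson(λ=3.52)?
0.066841

We have X ~ Poisson(λ=3.52).

P(X > 6) = 1 - P(X ≤ 6)
                = 1 - F(6)
                = 1 - 0.933159
                = 0.066841

So there's approximately a 6.7% chance that X exceeds 6.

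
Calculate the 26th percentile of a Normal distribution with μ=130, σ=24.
114.5597

We have X ~ Normal(μ=130, σ=24).

We want to find x such that P(X ≤ x) = 0.26.

This is the 26th percentile, which means 26% of values fall below this point.

Using the inverse CDF (quantile function):
x = F⁻¹(0.26) = 114.5597

Verification: P(X ≤ 114.5597) = 0.26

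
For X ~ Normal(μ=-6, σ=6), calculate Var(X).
36.0000

We have X ~ Normal(μ=-6, σ=6).

For a Normal distribution with μ=-6, σ=6:
Var(X) = 36.0000

The variance measures the spread of the distribution around the mean.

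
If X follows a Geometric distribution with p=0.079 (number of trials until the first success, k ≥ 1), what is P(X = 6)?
0.052351

We have X ~ Geometric(p=0.079) (number of trials until the first success, k ≥ 1).

For a Geometric distribution, the PMF gives us the probability of each outcome.

Using the PMF formula:
P(X = 6) = 0.052351

Rounded to 4 decimal places: 0.0524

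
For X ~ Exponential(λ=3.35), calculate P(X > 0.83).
0.062007

We have X ~ Exponential(λ=3.35).

P(X > 0.83) = 1 - P(X ≤ 0.83)
                = 1 - F(0.83)
                = 1 - 0.937993
                = 0.062007

So there's approximately a 6.2% chance that X exceeds 0.83.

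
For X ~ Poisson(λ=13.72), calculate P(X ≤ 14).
0.600086

We have X ~ Poisson(λ=13.72).

The CDF gives us P(X ≤ k).

Using the CDF:
P(X ≤ 14) = 0.600086

This means there's approximately a 60.0% chance that X is at most 14.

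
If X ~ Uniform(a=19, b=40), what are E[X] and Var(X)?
E[X] = 29.5000, Var(X) = 36.7500

We have X ~ Uniform(a=19, b=40).

For a Uniform distribution with a=19, b=40:

Expected value:
E[X] = 29.5000

Variance:
Var(X) = 36.7500

Standard deviation:
σ = √Var(X) = 6.0622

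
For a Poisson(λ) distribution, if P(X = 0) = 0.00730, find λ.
λ = 4.9199

For a Poisson(λ) distribution, the PMF at 0 is:
P(X = 0) = λ^0 e^(-λ) / 0! = e^(-λ)

Given P(X = 0) = 0.00730:
e^(-λ) = 0.00730
-λ = ln(0.00730)
λ = -ln(0.00730) = 4.9199

Verification: e^(-4.9199) = 0.00730 ✓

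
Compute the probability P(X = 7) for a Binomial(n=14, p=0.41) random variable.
0.166341

We have X ~ Binomial(n=14, p=0.41).

For a Binomial distribution, the PMF gives us the probability of each outcome.

Using the PMF formula:
P(X = 7) = 0.166341

Rounded to 4 decimal places: 0.1663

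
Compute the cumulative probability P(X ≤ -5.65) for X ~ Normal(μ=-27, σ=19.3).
0.865684

We have X ~ Normal(μ=-27, σ=19.3).

The CDF gives us P(X ≤ k).

Using the CDF:
P(X ≤ -5.65) = 0.865684

This means there's approximately a 86.6% chance that X is at most -5.65.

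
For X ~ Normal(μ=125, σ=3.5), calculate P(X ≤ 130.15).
0.929412

We have X ~ Normal(μ=125, σ=3.5).

The CDF gives us P(X ≤ k).

Using the CDF:
P(X ≤ 130.15) = 0.929412

This means there's approximately a 92.9% chance that X is at most 130.15.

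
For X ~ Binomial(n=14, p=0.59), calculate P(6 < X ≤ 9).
0.576721

We have X ~ Binomial(n=14, p=0.59).

To find P(6 < X ≤ 9), we use:
P(6 < X ≤ 9) = P(X ≤ 9) - P(X ≤ 6)
                 = F(9) - F(6)
                 = 0.745912 - 0.169191
                 = 0.576721

So there's approximately a 57.7% chance that X falls in this range.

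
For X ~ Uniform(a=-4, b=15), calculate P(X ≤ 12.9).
0.889474

We have X ~ Uniform(a=-4, b=15).

The CDF gives us P(X ≤ k).

Using the CDF:
P(X ≤ 12.9) = 0.889474

This means there's approximately a 88.9% chance that X is at most 12.9.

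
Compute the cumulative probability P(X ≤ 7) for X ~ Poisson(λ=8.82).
0.345395

We have X ~ Poisson(λ=8.82).

The CDF gives us P(X ≤ k).

Using the CDF:
P(X ≤ 7) = 0.345395

This means there's approximately a 34.5% chance that X is at most 7.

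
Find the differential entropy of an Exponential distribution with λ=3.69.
-0.3056 nats

We have X ~ Exponential(λ=3.69).

The differential entropy measures the uncertainty or information content of the distribution.

For an Exponential distribution with λ=3.69:
h(X) = -0.3056 nats

(In bits, this would be -0.4409 bits.)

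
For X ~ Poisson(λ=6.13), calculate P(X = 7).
0.140465

We have X ~ Poisson(λ=6.13).

For a Poisson distribution, the PMF gives us the probability of each outcome.

Using the PMF formula:
P(X = 7) = 0.140465

Rounded to 4 decimal places: 0.1405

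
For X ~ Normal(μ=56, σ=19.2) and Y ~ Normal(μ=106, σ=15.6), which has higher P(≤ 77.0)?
X has higher probability (P(X ≤ 77.0) = 0.8630 > P(Y ≤ 77.0) = 0.0315)

Compute P(≤ 77.0) for each distribution:

X ~ Normal(μ=56, σ=19.2):
P(X ≤ 77.0) = 0.8630

Y ~ Normal(μ=106, σ=15.6):
P(Y ≤ 77.0) = 0.0315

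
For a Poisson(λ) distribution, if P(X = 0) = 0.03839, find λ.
λ = 3.2600

For a Poisson(λ) distribution, the PMF at 0 is:
P(X = 0) = λ^0 e^(-λ) / 0! = e^(-λ)

Given P(X = 0) = 0.03839:
e^(-λ) = 0.03839
-λ = ln(0.03839)
λ = -ln(0.03839) = 3.2600

Verification: e^(-3.2600) = 0.03839 ✓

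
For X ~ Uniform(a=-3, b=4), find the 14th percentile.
-2.0200

We have X ~ Uniform(a=-3, b=4).

We want to find x such that P(X ≤ x) = 0.14.

This is the 14th percentile, which means 14% of values fall below this point.

Using the inverse CDF (quantile function):
x = F⁻¹(0.14) = -2.0200

Verification: P(X ≤ -2.0200) = 0.14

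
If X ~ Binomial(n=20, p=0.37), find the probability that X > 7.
0.473458

We have X ~ Binomial(n=20, p=0.37).

P(X > 7) = 1 - P(X ≤ 7)
                = 1 - F(7)
                = 1 - 0.526542
                = 0.473458

So there's approximately a 47.3% chance that X exceeds 7.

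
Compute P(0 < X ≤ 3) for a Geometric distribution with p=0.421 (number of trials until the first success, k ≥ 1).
0.805895

We have X ~ Geometric(p=0.421) (number of trials until the first success, k ≥ 1).

To find P(0 < X ≤ 3), we use:
P(0 < X ≤ 3) = P(X ≤ 3) - P(X ≤ 0)
                 = F(3) - F(0)
                 = 0.805895 - 0.000000
                 = 0.805895

So there's approximately a 80.6% chance that X falls in this range.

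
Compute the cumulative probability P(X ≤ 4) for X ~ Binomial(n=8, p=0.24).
0.977045

We have X ~ Binomial(n=8, p=0.24).

The CDF gives us P(X ≤ k).

Using the CDF:
P(X ≤ 4) = 0.977045

This means there's approximately a 97.7% chance that X is at most 4.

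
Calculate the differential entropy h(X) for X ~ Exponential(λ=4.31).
-0.4609 nats

We have X ~ Exponential(λ=4.31).

The differential entropy measures the uncertainty or information content of the distribution.

For an Exponential distribution with λ=4.31:
h(X) = -0.4609 nats

(In bits, this would be -0.6650 bits.)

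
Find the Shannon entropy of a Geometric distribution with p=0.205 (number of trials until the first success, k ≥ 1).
2.4744 nats

We have X ~ Geometric(p=0.205) (number of trials until the first success, k ≥ 1).

The Shannon entropy measures the uncertainty or information content of the distribution.

For a Geometric distribution with p=0.205 (number of trials until the first success, k ≥ 1):
H(X) = 2.4744 nats

(In bits, this would be 3.5698 bits.)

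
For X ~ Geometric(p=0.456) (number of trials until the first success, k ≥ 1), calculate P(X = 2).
0.248064

We have X ~ Geometric(p=0.456) (number of trials until the first success, k ≥ 1).

For a Geometric distribution, the PMF gives us the probability of each outcome.

Using the PMF formula:
P(X = 2) = 0.248064

Rounded to 4 decimal places: 0.2481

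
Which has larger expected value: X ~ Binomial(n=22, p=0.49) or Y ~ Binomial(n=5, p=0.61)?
X has larger mean (10.7800 > 3.0500)

Compute the expected value for each distribution:

X ~ Binomial(n=22, p=0.49):
E[X] = 10.7800

Y ~ Binomial(n=5, p=0.61):
E[Y] = 3.0500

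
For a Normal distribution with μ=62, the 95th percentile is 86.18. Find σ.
σ = 14.7004

For X ~ Normal(μ, σ), the p-th percentile satisfies x = μ + z_p × σ,
where z_p = Φ⁻¹(p) is the standard normal quantile.

Step 1: z_{0.95} = Φ⁻¹(0.95) = 1.6449

Step 2: Solve for σ:
86.18 = 62 + 1.6449 × σ
σ = (86.18 - 62) / 1.6449
σ = 24.18 / 1.6449
σ = 14.7004

Verification: μ + z × σ = 62 + 1.6449 × 14.7004 = 86.18 ✓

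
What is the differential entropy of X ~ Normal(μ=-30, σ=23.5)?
4.5759 nats

We have X ~ Normal(μ=-30, σ=23.5).

The differential entropy measures the uncertainty or information content of the distribution.

For a Normal distribution with μ=-30, σ=23.5:
h(X) = 4.5759 nats

(In bits, this would be 6.6017 bits.)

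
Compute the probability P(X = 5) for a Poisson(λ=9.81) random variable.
0.041566

We have X ~ Poisson(λ=9.81).

For a Poisson distribution, the PMF gives us the probability of each outcome.

Using the PMF formula:
P(X = 5) = 0.041566

Rounded to 4 decimal places: 0.0416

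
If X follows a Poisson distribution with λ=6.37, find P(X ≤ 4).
0.238574

We have X ~ Poisson(λ=6.37).

The CDF gives us P(X ≤ k).

Using the CDF:
P(X ≤ 4) = 0.238574

This means there's approximately a 23.9% chance that X is at most 4.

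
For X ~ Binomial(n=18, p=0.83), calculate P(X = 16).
0.224305

We have X ~ Binomial(n=18, p=0.83).

For a Binomial distribution, the PMF gives us the probability of each outcome.

Using the PMF formula:
P(X = 16) = 0.224305

Rounded to 4 decimal places: 0.2243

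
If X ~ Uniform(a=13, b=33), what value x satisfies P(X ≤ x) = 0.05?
14.0000

We have X ~ Uniform(a=13, b=33).

We want to find x such that P(X ≤ x) = 0.05.

This is the 5th percentile, which means 5% of values fall below this point.

Using the inverse CDF (quantile function):
x = F⁻¹(0.05) = 14.0000

Verification: P(X ≤ 14.0000) = 0.05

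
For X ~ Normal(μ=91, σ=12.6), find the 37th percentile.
86.8186

We have X ~ Normal(μ=91, σ=12.6).

We want to find x such that P(X ≤ x) = 0.37.

This is the 37th percentile, which means 37% of values fall below this point.

Using the inverse CDF (quantile function):
x = F⁻¹(0.37) = 86.8186

Verification: P(X ≤ 86.8186) = 0.37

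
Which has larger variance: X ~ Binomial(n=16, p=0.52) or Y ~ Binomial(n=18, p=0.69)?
X has larger variance (3.9936 > 3.8502)

Compute the variance for each distribution:

X ~ Binomial(n=16, p=0.52):
Var(X) = 3.9936

Y ~ Binomial(n=18, p=0.69):
Var(Y) = 3.8502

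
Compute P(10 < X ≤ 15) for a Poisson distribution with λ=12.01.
0.497509

We have X ~ Poisson(λ=12.01).

To find P(10 < X ≤ 15), we use:
P(10 < X ≤ 15) = P(X ≤ 15) - P(X ≤ 10)
                 = F(15) - F(10)
                 = 0.843691 - 0.346182
                 = 0.497509

So there's approximately a 49.8% chance that X falls in this range.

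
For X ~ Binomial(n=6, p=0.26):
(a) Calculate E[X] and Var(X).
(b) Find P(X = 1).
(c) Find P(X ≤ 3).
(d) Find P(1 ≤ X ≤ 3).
(a) E[X] = 1.5600, Var(X) = 1.1544
(b) P(X = 1) = 0.346165
(c) P(X ≤ 3) = 0.956880
(d) P(1 ≤ X ≤ 3) = 0.792673

We have X ~ Binomial(n=6, p=0.26).

(a) Moments:
E[X] = 1.5600
Var(X) = 1.1544
σ = √Var(X) = 1.0744

(b) Point probability using PMF:
P(X = 1) = 0.346165

(c) Cumulative probability using CDF:
P(X ≤ 3) = F(3) = 0.956880

(d) Range probability:
P(1 ≤ X ≤ 3) = P(X ≤ 3) - P(X ≤ 0)
                   = F(3) - F(0)
                   = 0.956880 - 0.164206
                   = 0.792673

This means approximately 79.3% of outcomes fall in the interval [1, 3].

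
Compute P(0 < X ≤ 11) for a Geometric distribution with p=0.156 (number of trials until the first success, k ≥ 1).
0.845201

We have X ~ Geometric(p=0.156) (number of trials until the first success, k ≥ 1).

To find P(0 < X ≤ 11), we use:
P(0 < X ≤ 11) = P(X ≤ 11) - P(X ≤ 0)
                 = F(11) - F(0)
                 = 0.845201 - 0.000000
                 = 0.845201

So there's approximately a 84.5% chance that X falls in this range.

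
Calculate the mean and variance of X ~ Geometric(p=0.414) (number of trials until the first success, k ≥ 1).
E[X] = 2.4155, Var(X) = 3.4190

We have X ~ Geometric(p=0.414) (number of trials until the first success, k ≥ 1).

For a Geometric distribution with p=0.414 (number of trials until the first success, k ≥ 1):

Expected value:
E[X] = 2.4155

Variance:
Var(X) = 3.4190

Standard deviation:
σ = √Var(X) = 1.8490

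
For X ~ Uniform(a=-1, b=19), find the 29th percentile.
4.8000

We have X ~ Uniform(a=-1, b=19).

We want to find x such that P(X ≤ x) = 0.29.

This is the 29th percentile, which means 29% of values fall below this point.

Using the inverse CDF (quantile function):
x = F⁻¹(0.29) = 4.8000

Verification: P(X ≤ 4.8000) = 0.29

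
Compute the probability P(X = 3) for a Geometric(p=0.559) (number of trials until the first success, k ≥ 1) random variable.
0.108715

We have X ~ Geometric(p=0.559) (number of trials until the first success, k ≥ 1).

For a Geometric distribution, the PMF gives us the probability of each outcome.

Using the PMF formula:
P(X = 3) = 0.108715

Rounded to 4 decimal places: 0.1087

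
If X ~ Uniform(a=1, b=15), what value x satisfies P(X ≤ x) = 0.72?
11.0800

We have X ~ Uniform(a=1, b=15).

We want to find x such that P(X ≤ x) = 0.72.

This is the 72nd percentile, which means 72% of values fall below this point.

Using the inverse CDF (quantile function):
x = F⁻¹(0.72) = 11.0800

Verification: P(X ≤ 11.0800) = 0.72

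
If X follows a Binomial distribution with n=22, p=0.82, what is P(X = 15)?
0.053205

We have X ~ Binomial(n=22, p=0.82).

For a Binomial distribution, the PMF gives us the probability of each outcome.

Using the PMF formula:
P(X = 15) = 0.053205

Rounded to 4 decimal places: 0.0532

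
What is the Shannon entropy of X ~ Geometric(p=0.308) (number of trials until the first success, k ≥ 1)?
2.0048 nats

We have X ~ Geometric(p=0.308) (number of trials until the first success, k ≥ 1).

The Shannon entropy measures the uncertainty or information content of the distribution.

For a Geometric distribution with p=0.308 (number of trials until the first success, k ≥ 1):
H(X) = 2.0048 nats

(In bits, this would be 2.8924 bits.)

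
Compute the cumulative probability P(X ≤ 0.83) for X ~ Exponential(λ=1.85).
0.784652

We have X ~ Exponential(λ=1.85).

The CDF gives us P(X ≤ k).

Using the CDF:
P(X ≤ 0.83) = 0.784652

This means there's approximately a 78.5% chance that X is at most 0.83.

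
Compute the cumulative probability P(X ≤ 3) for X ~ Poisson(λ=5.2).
0.238065

We have X ~ Poisson(λ=5.2).

The CDF gives us P(X ≤ k).

Using the CDF:
P(X ≤ 3) = 0.238065

This means there's approximately a 23.8% chance that X is at most 3.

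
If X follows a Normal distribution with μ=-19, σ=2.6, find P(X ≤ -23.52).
0.041065

We have X ~ Normal(μ=-19, σ=2.6).

The CDF gives us P(X ≤ k).

Using the CDF:
P(X ≤ -23.52) = 0.041065

This means there's approximately a 4.1% chance that X is at most -23.52.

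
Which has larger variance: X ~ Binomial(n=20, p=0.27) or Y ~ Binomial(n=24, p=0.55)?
Y has larger variance (5.9400 > 3.9420)

Compute the variance for each distribution:

X ~ Binomial(n=20, p=0.27):
Var(X) = 3.9420

Y ~ Binomial(n=24, p=0.55):
Var(Y) = 5.9400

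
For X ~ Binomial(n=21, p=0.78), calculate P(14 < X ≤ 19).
0.802510

We have X ~ Binomial(n=21, p=0.78).

To find P(14 < X ≤ 19), we use:
P(14 < X ≤ 19) = P(X ≤ 19) - P(X ≤ 14)
                 = F(19) - F(14)
                 = 0.962478 - 0.159968
                 = 0.802510

So there's approximately a 80.3% chance that X falls in this range.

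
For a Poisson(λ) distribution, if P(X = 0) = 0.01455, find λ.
λ = 4.2302

For a Poisson(λ) distribution, the PMF at 0 is:
P(X = 0) = λ^0 e^(-λ) / 0! = e^(-λ)

Given P(X = 0) = 0.01455:
e^(-λ) = 0.01455
-λ = ln(0.01455)
λ = -ln(0.01455) = 4.2302

Verification: e^(-4.2302) = 0.01455 ✓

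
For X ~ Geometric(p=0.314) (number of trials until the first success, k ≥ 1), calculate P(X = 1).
0.314000

We have X ~ Geometric(p=0.314) (number of trials until the first success, k ≥ 1).

For a Geometric distribution, the PMF gives us the probability of each outcome.

Using the PMF formula:
P(X = 1) = 0.314000

Rounded to 4 decimal places: 0.3140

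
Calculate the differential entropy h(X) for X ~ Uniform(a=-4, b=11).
2.7081 nats

We have X ~ Uniform(a=-4, b=11).

The differential entropy measures the uncertainty or information content of the distribution.

For a Uniform distribution with a=-4, b=11:
h(X) = 2.7081 nats

(In bits, this would be 3.9069 bits.)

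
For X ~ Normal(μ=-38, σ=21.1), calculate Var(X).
445.2100

We have X ~ Normal(μ=-38, σ=21.1).

For a Normal distribution with μ=-38, σ=21.1:
Var(X) = 445.2100

The variance measures the spread of the distribution around the mean.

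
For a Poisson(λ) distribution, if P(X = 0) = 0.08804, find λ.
λ = 2.4300

For a Poisson(λ) distribution, the PMF at 0 is:
P(X = 0) = λ^0 e^(-λ) / 0! = e^(-λ)

Given P(X = 0) = 0.08804:
e^(-λ) = 0.08804
-λ = ln(0.08804)
λ = -ln(0.08804) = 2.4300

Verification: e^(-2.4300) = 0.08804 ✓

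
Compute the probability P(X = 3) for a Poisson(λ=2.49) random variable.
0.213331

We have X ~ Poisson(λ=2.49).

For a Poisson distribution, the PMF gives us the probability of each outcome.

Using the PMF formula:
P(X = 3) = 0.213331

Rounded to 4 decimal places: 0.2133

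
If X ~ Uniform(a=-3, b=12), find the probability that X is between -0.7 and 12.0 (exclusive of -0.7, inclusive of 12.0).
0.846667

We have X ~ Uniform(a=-3, b=12).

To find P(-0.7 < X ≤ 12.0), we use:
P(-0.7 < X ≤ 12.0) = P(X ≤ 12.0) - P(X ≤ -0.7)
                 = F(12.0) - F(-0.7)
                 = 1.000000 - 0.153333
                 = 0.846667

So there's approximately a 84.7% chance that X falls in this range.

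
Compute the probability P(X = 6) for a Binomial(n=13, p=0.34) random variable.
0.144610

We have X ~ Binomial(n=13, p=0.34).

For a Binomial distribution, the PMF gives us the probability of each outcome.

Using the PMF formula:
P(X = 6) = 0.144610

Rounded to 4 decimal places: 0.1446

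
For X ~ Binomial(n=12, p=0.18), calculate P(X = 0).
0.092420

We have X ~ Binomial(n=12, p=0.18).

For a Binomial distribution, the PMF gives us the probability of each outcome.

Using the PMF formula:
P(X = 0) = 0.092420

Rounded to 4 decimal places: 0.0924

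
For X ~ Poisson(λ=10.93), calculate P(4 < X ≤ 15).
0.895249

We have X ~ Poisson(λ=10.93).

To find P(4 < X ≤ 15), we use:
P(4 < X ≤ 15) = P(X ≤ 15) - P(X ≤ 4)
                 = F(15) - F(4)
                 = 0.911083 - 0.015834
                 = 0.895249

So there's approximately a 89.5% chance that X falls in this range.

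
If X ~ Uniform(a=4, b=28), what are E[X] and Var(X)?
E[X] = 16.0000, Var(X) = 48.0000

We have X ~ Uniform(a=4, b=28).

For a Uniform distribution with a=4, b=28:

Expected value:
E[X] = 16.0000

Variance:
Var(X) = 48.0000

Standard deviation:
σ = √Var(X) = 6.9282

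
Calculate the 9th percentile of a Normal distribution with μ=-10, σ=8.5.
-21.3964

We have X ~ Normal(μ=-10, σ=8.5).

We want to find x such that P(X ≤ x) = 0.09.

This is the 9th percentile, which means 9% of values fall below this point.

Using the inverse CDF (quantile function):
x = F⁻¹(0.09) = -21.3964

Verification: P(X ≤ -21.3964) = 0.09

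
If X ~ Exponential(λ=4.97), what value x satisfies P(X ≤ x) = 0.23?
0.0526

We have X ~ Exponential(λ=4.97).

We want to find x such that P(X ≤ x) = 0.23.

This is the 23rd percentile, which means 23% of values fall below this point.

Using the inverse CDF (quantile function):
x = F⁻¹(0.23) = 0.0526

Verification: P(X ≤ 0.0526) = 0.23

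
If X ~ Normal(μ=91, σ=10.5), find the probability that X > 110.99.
0.028467

We have X ~ Normal(μ=91, σ=10.5).

P(X > 110.99) = 1 - P(X ≤ 110.99)
                = 1 - F(110.99)
                = 1 - 0.971533
                = 0.028467

So there's approximately a 2.8% chance that X exceeds 110.99.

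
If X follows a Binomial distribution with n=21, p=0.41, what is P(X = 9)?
0.171207

We have X ~ Binomial(n=21, p=0.41).

For a Binomial distribution, the PMF gives us the probability of each outcome.

Using the PMF formula:
P(X = 9) = 0.171207

Rounded to 4 decimal places: 0.1712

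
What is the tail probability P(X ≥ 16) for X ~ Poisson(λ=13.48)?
0.280319

We have X ~ Poisson(λ=13.48).

For discrete distributions, P(X ≥ 16) = 1 - P(X ≤ 15).

P(X ≤ 15) = 0.719681
P(X ≥ 16) = 1 - 0.719681 = 0.280319

So there's approximately a 28.0% chance that X is at least 16.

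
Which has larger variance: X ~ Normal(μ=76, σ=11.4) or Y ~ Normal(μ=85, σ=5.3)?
X has larger variance (129.9600 > 28.0900)

Compute the variance for each distribution:

X ~ Normal(μ=76, σ=11.4):
Var(X) = 129.9600

Y ~ Normal(μ=85, σ=5.3):
Var(Y) = 28.0900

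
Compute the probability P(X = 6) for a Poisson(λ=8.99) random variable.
0.091394

We have X ~ Poisson(λ=8.99).

For a Poisson distribution, the PMF gives us the probability of each outcome.

Using the PMF formula:
P(X = 6) = 0.091394

Rounded to 4 decimal places: 0.0914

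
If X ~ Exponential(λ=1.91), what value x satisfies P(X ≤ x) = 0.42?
0.2852

We have X ~ Exponential(λ=1.91).

We want to find x such that P(X ≤ x) = 0.42.

This is the 42nd percentile, which means 42% of values fall below this point.

Using the inverse CDF (quantile function):
x = F⁻¹(0.42) = 0.2852

Verification: P(X ≤ 0.2852) = 0.42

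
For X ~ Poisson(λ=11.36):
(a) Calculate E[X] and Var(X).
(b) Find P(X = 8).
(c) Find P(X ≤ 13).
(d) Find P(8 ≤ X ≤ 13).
(a) E[X] = 11.3600, Var(X) = 11.3600
(b) P(X = 8) = 0.080153
(c) P(X ≤ 13) = 0.746922
(d) P(8 ≤ X ≤ 13) = 0.625495

We have X ~ Poisson(λ=11.36).

(a) Moments:
E[X] = 11.3600
Var(X) = 11.3600
σ = √Var(X) = 3.3705

(b) Point probability using PMF:
P(X = 8) = 0.080153

(c) Cumulative probability using CDF:
P(X ≤ 13) = F(13) = 0.746922

(d) Range probability:
P(8 ≤ X ≤ 13) = P(X ≤ 13) - P(X ≤ 7)
                   = F(13) - F(7)
                   = 0.746922 - 0.121427
                   = 0.625495

This means approximately 62.5% of outcomes fall in the interval [8, 13].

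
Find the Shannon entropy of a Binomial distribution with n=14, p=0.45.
2.0395 nats

We have X ~ Binomial(n=14, p=0.45).

The Shannon entropy measures the uncertainty or information content of the distribution.

For a Binomial distribution with n=14, p=0.45:
H(X) = 2.0395 nats

(In bits, this would be 2.9424 bits.)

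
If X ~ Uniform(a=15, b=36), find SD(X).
6.0622

We have X ~ Uniform(a=15, b=36).

For a Uniform distribution with a=15, b=36:
σ = √Var(X) = 6.0622

The standard deviation is the square root of the variance.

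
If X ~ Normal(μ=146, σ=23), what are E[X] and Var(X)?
E[X] = 146.0000, Var(X) = 529.0000

We have X ~ Normal(μ=146, σ=23).

For a Normal distribution with μ=146, σ=23:

Expected value:
E[X] = 146.0000

Variance:
Var(X) = 529.0000

Standard deviation:
σ = √Var(X) = 23.0000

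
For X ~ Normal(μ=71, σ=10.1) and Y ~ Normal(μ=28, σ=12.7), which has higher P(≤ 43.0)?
Y has higher probability (P(Y ≤ 43.0) = 0.8812 > P(X ≤ 43.0) = 0.0028)

Compute P(≤ 43.0) for each distribution:

X ~ Normal(μ=71, σ=10.1):
P(X ≤ 43.0) = 0.0028

Y ~ Normal(μ=28, σ=12.7):
P(Y ≤ 43.0) = 0.8812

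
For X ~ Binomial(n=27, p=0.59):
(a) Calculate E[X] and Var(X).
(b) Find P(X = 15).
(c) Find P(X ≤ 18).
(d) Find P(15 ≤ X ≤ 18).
(a) E[X] = 15.9300, Var(X) = 6.5313
(b) P(X = 15) = 0.143329
(c) P(X ≤ 18) = 0.842727
(d) P(15 ≤ X ≤ 18) = 0.557207

We have X ~ Binomial(n=27, p=0.59).

(a) Moments:
E[X] = 15.9300
Var(X) = 6.5313
σ = √Var(X) = 2.5556

(b) Point probability using PMF:
P(X = 15) = 0.143329

(c) Cumulative probability using CDF:
P(X ≤ 18) = F(18) = 0.842727

(d) Range probability:
P(15 ≤ X ≤ 18) = P(X ≤ 18) - P(X ≤ 14)
                   = F(18) - F(14)
                   = 0.842727 - 0.285520
                   = 0.557207

This means approximately 55.7% of outcomes fall in the interval [15, 18].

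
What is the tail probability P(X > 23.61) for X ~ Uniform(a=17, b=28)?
0.399091

We have X ~ Uniform(a=17, b=28).

P(X > 23.61) = 1 - P(X ≤ 23.61)
                = 1 - F(23.61)
                = 1 - 0.600909
                = 0.399091

So there's approximately a 39.9% chance that X exceeds 23.61.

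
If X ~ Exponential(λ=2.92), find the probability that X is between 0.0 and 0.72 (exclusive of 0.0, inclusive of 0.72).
0.877837

We have X ~ Exponential(λ=2.92).

To find P(0.0 < X ≤ 0.72), we use:
P(0.0 < X ≤ 0.72) = P(X ≤ 0.72) - P(X ≤ 0.0)
                 = F(0.72) - F(0.0)
                 = 0.877837 - 0.000000
                 = 0.877837

So there's approximately a 87.8% chance that X falls in this range.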